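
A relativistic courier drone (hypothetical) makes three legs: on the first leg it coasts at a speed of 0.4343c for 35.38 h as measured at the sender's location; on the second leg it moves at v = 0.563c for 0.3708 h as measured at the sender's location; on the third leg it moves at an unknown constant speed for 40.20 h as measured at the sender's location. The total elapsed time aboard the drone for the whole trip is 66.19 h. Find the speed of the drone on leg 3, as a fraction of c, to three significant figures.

Leg 1: γ = 1/√(1 − 0.4343²) = 1/√0.8114 = 1.110; τ_1 = 35.38/1.110 = 31.87 h.
Leg 2: γ = 1/√(1 − 0.563²) = 1/√0.6830 = 1.210; τ_2 = 0.3708/1.210 = 0.3065 h.
Leg 3: speed unknown; τ_3 = 40.20/γ_3.
Total proper time: 31.87 + 0.3065 + τ_3 = 66.19, so τ_3 = 66.19 − 32.18 = 34.01 h.
γ_3 = 40.20/34.01 = 1.182; β = √(1 − 1/γ²) = √0.2841.

β = 0.533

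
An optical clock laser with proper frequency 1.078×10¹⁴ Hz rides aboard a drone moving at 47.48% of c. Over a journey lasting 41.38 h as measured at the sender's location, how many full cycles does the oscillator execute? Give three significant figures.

β = 0.4748; γ = 1/√(1 − 0.4748²) = 1/√0.7746 = 1.136
The oscillator's own cycle count is N = f × τ where τ is the proper time aboard the drone. τ = Δt/γ = 41.38/1.136 = 36.42 h = 1.311×10⁵ s.
N = 1.078×10¹⁴ × 1.311×10⁵ = 1.413×10¹⁹.

N = 1.41×10¹⁹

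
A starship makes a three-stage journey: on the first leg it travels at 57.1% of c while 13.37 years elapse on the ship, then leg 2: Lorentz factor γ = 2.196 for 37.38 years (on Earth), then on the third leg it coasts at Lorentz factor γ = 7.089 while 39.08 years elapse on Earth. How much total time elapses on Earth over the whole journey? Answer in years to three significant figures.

Δt = 92.7 years

Leg 1: β = 0.571; γ = 1/√(1 − 0.571²) = 1/√0.6740 = 1.218; Δt_1 = 1.218 × 13.37 = 16.29 years.
Leg 2: 37.38 years is already measured on Earth.
Leg 3: 39.08 years is already measured on Earth.
Total: 16.29 + 37.38 + 39.08 years.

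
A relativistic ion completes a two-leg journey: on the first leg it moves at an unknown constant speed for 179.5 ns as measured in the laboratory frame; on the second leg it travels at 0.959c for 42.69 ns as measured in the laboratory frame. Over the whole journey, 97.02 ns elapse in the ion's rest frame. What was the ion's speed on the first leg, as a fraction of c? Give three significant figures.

Leg 1: speed unknown; τ_1 = 179.5/γ_1.
Leg 2: γ = 1/√(1 − 0.959²) = 1/√0.08032 = 3.529; τ_2 = 42.69/3.529 = 12.10 ns.
Total proper time: τ_1 + 12.10 = 97.02, so τ_1 = 97.02 − 12.10 = 84.92 ns.
γ_1 = 179.5/84.92 = 2.114; β = √(1 − 1/γ²) = √0.7762.

β = 0.881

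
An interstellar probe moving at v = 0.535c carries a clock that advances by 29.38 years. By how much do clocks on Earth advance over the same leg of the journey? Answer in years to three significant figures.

γ = 1/√(1 − 0.535²) = 1/√0.7138 = 1.184
The interval measured aboard the probe is the proper time (both events occur at the same place in that frame); the lab-frame interval is Δt = γτ = 1.184 × 29.38 years.

Δt = 34.8 years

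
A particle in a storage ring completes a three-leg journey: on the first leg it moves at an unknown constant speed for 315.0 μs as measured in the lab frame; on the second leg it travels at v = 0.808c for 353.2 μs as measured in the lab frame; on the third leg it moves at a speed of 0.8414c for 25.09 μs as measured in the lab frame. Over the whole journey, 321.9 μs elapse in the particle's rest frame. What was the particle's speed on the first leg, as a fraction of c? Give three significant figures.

β = 0.948

Leg 1: speed unknown; τ_1 = 315.0/γ_1.
Leg 2: γ = 1/√(1 − 0.808²) = 1/√0.3471 = 1.697; τ_2 = 353.2/1.697 = 208.1 μs.
Leg 3: γ = 1/√(1 − 0.8414²) = 1/√0.2920 = 1.850; τ_3 = 25.09/1.850 = 13.56 μs.
Total proper time: τ_1 + 208.1 + 13.56 = 321.9, so τ_1 = 321.9 − 221.7 = 100.2 μs.
γ_1 = 315.0/100.2 = 3.142; β = √(1 − 1/γ²) = √0.8987.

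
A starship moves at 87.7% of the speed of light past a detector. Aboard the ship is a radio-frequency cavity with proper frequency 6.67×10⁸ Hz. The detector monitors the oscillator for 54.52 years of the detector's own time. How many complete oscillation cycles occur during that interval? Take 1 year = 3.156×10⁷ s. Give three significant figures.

N = 5.51×10¹⁷

β = 0.877; γ = 1/√(1 − 0.877²) = 1/√0.2309 = 2.081
During 54.52 years of lab time, the oscillator's proper time advances by τ = Δt/γ = 54.52/2.081 = 26.20 years = 8.268×10⁸ s.
N = f × τ = 6.67×10⁸ × 8.268×10⁸ = 5.514×10¹⁷.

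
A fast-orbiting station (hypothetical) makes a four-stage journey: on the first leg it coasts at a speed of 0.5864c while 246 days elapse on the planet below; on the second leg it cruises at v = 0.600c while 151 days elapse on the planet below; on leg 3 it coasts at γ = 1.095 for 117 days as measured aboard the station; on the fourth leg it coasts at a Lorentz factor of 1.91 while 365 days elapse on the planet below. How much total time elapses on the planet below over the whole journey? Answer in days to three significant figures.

Δt = 890 days

Leg 1: 246 days is already measured on the planet below.
Leg 2: 151 days is already measured on the planet below.
Leg 3: γ = 1.095; Δt_3 = 1.095 × 117 = 128.1 days.
Leg 4: 365 days is already measured on the planet below.
Total: 246.0 + 151.0 + 128.1 + 365.0 days.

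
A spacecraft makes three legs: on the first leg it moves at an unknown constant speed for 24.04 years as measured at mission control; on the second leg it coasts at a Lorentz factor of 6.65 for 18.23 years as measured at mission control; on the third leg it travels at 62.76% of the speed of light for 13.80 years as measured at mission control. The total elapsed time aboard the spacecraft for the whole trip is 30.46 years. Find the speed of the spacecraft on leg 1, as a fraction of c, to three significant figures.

Leg 1: speed unknown; τ_1 = 24.04/γ_1.
Leg 2: γ = 6.65; τ_2 = 18.23/6.650 = 2.741 years.
Leg 3: β = 0.6276; γ = 1/√(1 − 0.6276²) = 1/√0.6061 = 1.284; τ_3 = 13.80/1.284 = 10.74 years.
Total proper time: τ_1 + 2.741 + 10.74 = 30.46, so τ_1 = 30.46 − 13.49 = 16.97 years.
γ_1 = 24.04/16.97 = 1.416; β = √(1 − 1/γ²) = √0.5014.

β = 0.708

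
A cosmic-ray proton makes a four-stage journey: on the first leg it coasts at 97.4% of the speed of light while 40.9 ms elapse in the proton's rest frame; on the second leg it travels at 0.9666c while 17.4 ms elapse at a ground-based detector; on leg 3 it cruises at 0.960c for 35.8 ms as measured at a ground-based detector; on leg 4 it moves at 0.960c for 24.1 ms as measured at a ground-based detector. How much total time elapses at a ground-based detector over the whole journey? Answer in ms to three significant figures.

Δt = 258 ms

Leg 1: β = 0.974; γ = 1/√(1 − 0.974²) = 1/√0.05132 = 4.414; Δt_1 = 4.414 × 40.9 = 180.5 ms.
Leg 2: 17.4 ms is already measured at a ground-based detector.
Leg 3: 35.8 ms is already measured at a ground-based detector.
Leg 4: 24.1 ms is already measured at a ground-based detector.
Total: 180.5 + 17.40 + 35.80 + 24.10 ms.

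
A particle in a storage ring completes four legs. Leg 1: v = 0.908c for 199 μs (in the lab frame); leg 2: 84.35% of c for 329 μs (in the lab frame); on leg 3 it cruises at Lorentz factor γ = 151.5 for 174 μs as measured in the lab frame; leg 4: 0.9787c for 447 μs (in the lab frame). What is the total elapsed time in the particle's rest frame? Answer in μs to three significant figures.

Leg 1: γ = 1/√(1 − 0.908²) = 1/√0.1755 = 2.387; τ_1 = 199/2.387 = 83.38 μs.
Leg 2: β = 0.8435; γ = 1/√(1 − 0.8435²) = 1/√0.2885 = 1.862; τ_2 = 329/1.862 = 176.7 μs.
Leg 3: γ = 151.5; τ_3 = 174/151.5 = 1.149 μs.
Leg 4: γ = 1/√(1 − 0.9787²) = 1/√0.04215 = 4.871; τ_4 = 447/4.871 = 91.77 μs.
Total: 83.38 + 176.7 + 1.149 + 91.77 μs.

τ = 353 μs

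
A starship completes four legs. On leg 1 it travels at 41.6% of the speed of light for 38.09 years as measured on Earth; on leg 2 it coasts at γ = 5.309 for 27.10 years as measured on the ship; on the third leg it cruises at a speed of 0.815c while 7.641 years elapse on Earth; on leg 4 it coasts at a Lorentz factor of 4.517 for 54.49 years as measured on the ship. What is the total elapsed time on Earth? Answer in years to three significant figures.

Leg 1: 38.09 years is already measured on Earth.
Leg 2: γ = 5.309; Δt_2 = 5.309 × 27.10 = 143.9 years.
Leg 3: 7.641 years is already measured on Earth.
Leg 4: γ = 4.517; Δt_4 = 4.517 × 54.49 = 246.1 years.
Total: 38.09 + 143.9 + 7.641 + 246.1 years.

Δt = 436 years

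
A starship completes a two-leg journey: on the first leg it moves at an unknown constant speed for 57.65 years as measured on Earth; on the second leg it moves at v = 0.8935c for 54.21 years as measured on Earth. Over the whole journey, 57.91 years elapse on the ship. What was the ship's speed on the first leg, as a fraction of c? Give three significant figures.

Leg 1: speed unknown; τ_1 = 57.65/γ_1.
Leg 2: γ = 1/√(1 − 0.8935²) = 1/√0.2017 = 2.227; τ_2 = 54.21/2.227 = 24.34 years.
Total proper time: τ_1 + 24.34 = 57.91, so τ_1 = 57.91 − 24.34 = 33.57 years.
γ_1 = 57.65/33.57 = 1.717; β = √(1 − 1/γ²) = √0.6610.

β = 0.813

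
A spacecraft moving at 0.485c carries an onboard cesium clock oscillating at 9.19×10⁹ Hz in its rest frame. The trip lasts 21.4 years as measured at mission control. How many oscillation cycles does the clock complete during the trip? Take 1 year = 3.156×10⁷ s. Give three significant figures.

N = 5.43×10¹⁸

γ = 1/√(1 − 0.485²) = 1/√0.7648 = 1.143
The oscillator's own cycle count is N = f × τ where τ is the proper time aboard the spacecraft. τ = Δt/γ = 21.4/1.143 = 18.71 years = 5.906×10⁸ s.
N = 9.19×10⁹ × 5.906×10⁸ = 5.428×10¹⁸.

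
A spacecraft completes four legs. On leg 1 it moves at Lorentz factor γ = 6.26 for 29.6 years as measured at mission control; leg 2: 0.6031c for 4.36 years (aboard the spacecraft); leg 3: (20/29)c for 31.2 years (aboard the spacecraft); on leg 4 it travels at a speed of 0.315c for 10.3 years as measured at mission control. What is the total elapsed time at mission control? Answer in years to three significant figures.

Δt = 88.5 years

Leg 1: 29.6 years is already measured at mission control.
Leg 2: γ = 1/√(1 − 0.6031²) = 1/√0.6363 = 1.254; Δt_2 = 1.254 × 4.36 = 5.466 years.
Leg 3: γ = 1/√(1 − (20/29)²) = 29/21 ≈ 1.381; Δt_3 = 1.381 × 31.2 = 43.09 years.
Leg 4: 10.3 years is already measured at mission control.
Total: 29.60 + 5.466 + 43.09 + 10.30 years.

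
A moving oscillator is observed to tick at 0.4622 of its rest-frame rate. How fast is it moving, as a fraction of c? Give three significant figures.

β = 0.887

Rate ratio = 1/γ, so γ = 1/0.4622 = 2.164.
β = √(1 − 1/γ²) = √(1 − 0.4622²) = √0.7864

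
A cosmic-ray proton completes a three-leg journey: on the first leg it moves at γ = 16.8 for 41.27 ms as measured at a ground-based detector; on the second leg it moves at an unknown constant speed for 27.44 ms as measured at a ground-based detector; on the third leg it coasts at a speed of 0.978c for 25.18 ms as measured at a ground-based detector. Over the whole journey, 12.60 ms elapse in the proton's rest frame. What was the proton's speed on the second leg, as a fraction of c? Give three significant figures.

Leg 1: γ = 16.8; τ_1 = 41.27/16.80 = 2.457 ms.
Leg 2: speed unknown; τ_2 = 27.44/γ_2.
Leg 3: γ = 1/√(1 − 0.978²) = 1/√0.04352 = 4.794; τ_3 = 25.18/4.794 = 5.253 ms.
Total proper time: 2.457 + τ_2 + 5.253 = 12.60, so τ_2 = 12.60 − 7.709 = 4.891 ms.
γ_2 = 27.44/4.891 = 5.611; β = √(1 − 1/γ²) = √0.9682.

β = 0.984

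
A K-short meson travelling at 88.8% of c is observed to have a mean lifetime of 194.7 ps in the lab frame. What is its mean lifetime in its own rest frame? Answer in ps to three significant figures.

β = 0.888; γ = 1/√(1 − 0.888²) = 1/√0.2115 = 2.175
The lab-frame lifetime is the dilated interval; the proper lifetime is τ₀ = Δt/γ = 194.7/2.175 ps.

τ₀ = 89.5 ps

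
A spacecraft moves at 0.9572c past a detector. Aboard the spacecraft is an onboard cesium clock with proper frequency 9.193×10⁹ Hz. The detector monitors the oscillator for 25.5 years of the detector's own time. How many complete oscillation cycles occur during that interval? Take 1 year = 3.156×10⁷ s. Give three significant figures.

N = 2.14×10¹⁸

γ = 1/√(1 − 0.9572²) = 1/√0.08377 = 3.455
During 25.5 years of lab time, the oscillator's proper time advances by τ = Δt/γ = 25.5/3.455 = 7.380 years = 2.329×10⁸ s.
N = f × τ = 9.193×10⁹ × 2.329×10⁸ = 2.141×10¹⁸.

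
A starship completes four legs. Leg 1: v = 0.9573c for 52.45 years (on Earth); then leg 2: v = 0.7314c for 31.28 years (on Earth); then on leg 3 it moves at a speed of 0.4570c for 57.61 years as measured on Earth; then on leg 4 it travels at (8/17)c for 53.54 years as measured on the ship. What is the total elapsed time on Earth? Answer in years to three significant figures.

Δt = 202 years

Leg 1: 52.45 years is already measured on Earth.
Leg 2: 31.28 years is already measured on Earth.
Leg 3: 57.61 years is already measured on Earth.
Leg 4: γ = 1/√(1 − (8/17)²) = 17/15 ≈ 1.133; Δt_4 = 1.133 × 53.54 = 60.68 years.
Total: 52.45 + 31.28 + 57.61 + 60.68 years.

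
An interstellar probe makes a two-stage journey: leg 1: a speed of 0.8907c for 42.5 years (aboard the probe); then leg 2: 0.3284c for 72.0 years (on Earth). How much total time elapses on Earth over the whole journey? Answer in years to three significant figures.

Δt = 165 years

Leg 1: γ = 1/√(1 − 0.8907²) = 1/√0.2067 = 2.200; Δt_1 = 2.200 × 42.5 = 93.49 years.
Leg 2: 72.0 years is already measured on Earth.
Total: 93.49 + 72.00 years.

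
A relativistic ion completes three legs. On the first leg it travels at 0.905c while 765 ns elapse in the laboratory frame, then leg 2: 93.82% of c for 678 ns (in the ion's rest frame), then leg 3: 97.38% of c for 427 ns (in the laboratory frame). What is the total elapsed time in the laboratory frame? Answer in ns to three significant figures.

Δt = 3150 ns

Leg 1: 765 ns is already measured in the laboratory frame.
Leg 2: β = 0.9382; γ = 1/√(1 − 0.9382²) = 1/√0.1198 = 2.889; Δt_2 = 2.889 × 678 = 1959 ns.
Leg 3: 427 ns is already measured in the laboratory frame.
Total: 765.0 + 1959 + 427.0 ns.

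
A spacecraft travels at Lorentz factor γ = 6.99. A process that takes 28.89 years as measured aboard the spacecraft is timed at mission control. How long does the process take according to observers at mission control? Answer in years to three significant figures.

Δt = 202 years

γ = 6.99
The interval measured aboard the spacecraft is the proper time (both events occur at the same place in that frame); the lab-frame interval is Δt = γτ = 6.990 × 28.89 years.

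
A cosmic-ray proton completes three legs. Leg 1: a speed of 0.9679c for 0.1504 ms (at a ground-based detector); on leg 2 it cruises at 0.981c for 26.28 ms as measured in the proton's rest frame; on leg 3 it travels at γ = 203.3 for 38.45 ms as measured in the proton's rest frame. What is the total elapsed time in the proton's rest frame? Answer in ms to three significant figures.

τ = 64.8 ms

Leg 1: γ = 1/√(1 − 0.9679²) = 1/√0.06317 = 3.979; τ_1 = 0.1504/3.979 = 0.03780 ms.
Leg 2: 26.28 ms is already measured in the proton's rest frame.
Leg 3: 38.45 ms is already measured in the proton's rest frame.
Total: 0.03780 + 26.28 + 38.45 ms.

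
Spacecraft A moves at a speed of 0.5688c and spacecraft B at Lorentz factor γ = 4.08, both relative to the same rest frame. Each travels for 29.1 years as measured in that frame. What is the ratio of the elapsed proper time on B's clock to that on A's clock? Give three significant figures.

τ_B/τ_A = 0.298

A: γ = 1/√(1 − 0.5688²) = 1/√0.6765 = 1.216. B: γ = 4.08.
τ_A/τ_B = γ_B/γ_A = 4.080/1.216 = 3.356, so τ_B/τ_A = 0.2980.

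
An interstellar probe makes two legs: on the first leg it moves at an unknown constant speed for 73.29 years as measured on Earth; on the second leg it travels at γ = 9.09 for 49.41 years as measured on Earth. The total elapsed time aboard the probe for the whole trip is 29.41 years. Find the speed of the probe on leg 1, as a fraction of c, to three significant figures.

Leg 1: speed unknown; τ_1 = 73.29/γ_1.
Leg 2: γ = 9.09; τ_2 = 49.41/9.090 = 5.436 years.
Total proper time: τ_1 + 5.436 = 29.41, so τ_1 = 29.41 − 5.436 = 23.97 years.
γ_1 = 73.29/23.97 = 3.057; β = √(1 − 1/γ²) = √0.8930.

β = 0.945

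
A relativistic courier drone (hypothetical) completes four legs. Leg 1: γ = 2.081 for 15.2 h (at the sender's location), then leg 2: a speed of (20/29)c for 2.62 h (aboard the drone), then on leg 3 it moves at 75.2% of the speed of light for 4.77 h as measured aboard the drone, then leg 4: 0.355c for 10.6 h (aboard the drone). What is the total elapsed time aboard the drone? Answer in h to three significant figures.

τ = 25.3 h

Leg 1: γ = 2.081; τ_1 = 15.2/2.081 = 7.304 h.
Leg 2: 2.62 h is already measured aboard the drone.
Leg 3: 4.77 h is already measured aboard the drone.
Leg 4: 10.6 h is already measured aboard the drone.
Total: 7.304 + 2.620 + 4.770 + 10.60 h.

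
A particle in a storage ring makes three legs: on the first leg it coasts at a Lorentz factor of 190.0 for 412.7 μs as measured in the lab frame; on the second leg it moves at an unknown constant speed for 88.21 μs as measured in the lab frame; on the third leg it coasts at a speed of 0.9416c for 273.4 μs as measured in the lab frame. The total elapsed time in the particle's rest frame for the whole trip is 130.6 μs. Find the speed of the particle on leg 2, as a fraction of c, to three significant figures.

Leg 1: γ = 190.0; τ_1 = 412.7/190.0 = 2.172 μs.
Leg 2: speed unknown; τ_2 = 88.21/γ_2.
Leg 3: γ = 1/√(1 − 0.9416²) = 1/√0.1134 = 2.970; τ_3 = 273.4/2.970 = 92.06 μs.
Total proper time: 2.172 + τ_2 + 92.06 = 130.6, so τ_2 = 130.6 − 94.24 = 36.36 μs.
γ_2 = 88.21/36.36 = 2.426; β = √(1 − 1/γ²) = √0.8300.

β = 0.911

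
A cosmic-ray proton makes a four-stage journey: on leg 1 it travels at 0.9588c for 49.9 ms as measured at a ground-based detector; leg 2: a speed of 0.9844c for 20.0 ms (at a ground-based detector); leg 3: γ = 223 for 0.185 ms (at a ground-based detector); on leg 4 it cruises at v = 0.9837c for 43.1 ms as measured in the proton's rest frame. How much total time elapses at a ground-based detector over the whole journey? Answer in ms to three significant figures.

Δt = 310 ms

Leg 1: 49.9 ms is already measured at a ground-based detector.
Leg 2: 20.0 ms is already measured at a ground-based detector.
Leg 3: 0.185 ms is already measured at a ground-based detector.
Leg 4: γ = 1/√(1 − 0.9837²) = 1/√0.03233 = 5.561; Δt_4 = 5.561 × 43.1 = 239.7 ms.
Total: 49.90 + 20.00 + 0.1850 + 239.7 ms.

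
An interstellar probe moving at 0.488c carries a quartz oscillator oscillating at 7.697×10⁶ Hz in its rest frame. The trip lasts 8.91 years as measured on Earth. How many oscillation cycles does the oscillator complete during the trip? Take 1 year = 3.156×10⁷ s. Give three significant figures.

γ = 1/√(1 − 0.488²) = 1/√0.7619 = 1.146
The oscillator's own cycle count is N = f × τ where τ is the proper time aboard the probe. τ = Δt/γ = 8.91/1.146 = 7.777 years = 2.454×10⁸ s.
N = 7.697×10⁶ × 2.454×10⁸ = 1.889×10¹⁵.

N = 1.89×10¹⁵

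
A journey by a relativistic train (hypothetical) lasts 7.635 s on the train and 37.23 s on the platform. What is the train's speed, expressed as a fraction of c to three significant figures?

The proper time is measured on the train (both events occur at the train's location); Δt is measured on the platform. γ = Δt/τ = 37.23/7.635 = 4.876.
β = √(1 − 1/γ²) = √(1 − 0.04206) = √0.9579

β = 0.979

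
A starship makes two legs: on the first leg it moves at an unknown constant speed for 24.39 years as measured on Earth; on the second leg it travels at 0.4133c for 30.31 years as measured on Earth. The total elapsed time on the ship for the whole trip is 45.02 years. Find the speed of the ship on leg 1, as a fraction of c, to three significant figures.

Leg 1: speed unknown; τ_1 = 24.39/γ_1.
Leg 2: γ = 1/√(1 − 0.4133²) = 1/√0.8292 = 1.098; τ_2 = 30.31/1.098 = 27.60 years.
Total proper time: τ_1 + 27.60 = 45.02, so τ_1 = 45.02 − 27.60 = 17.42 years.
γ_1 = 24.39/17.42 = 1.400; β = √(1 − 1/γ²) = √0.4899.

β = 0.700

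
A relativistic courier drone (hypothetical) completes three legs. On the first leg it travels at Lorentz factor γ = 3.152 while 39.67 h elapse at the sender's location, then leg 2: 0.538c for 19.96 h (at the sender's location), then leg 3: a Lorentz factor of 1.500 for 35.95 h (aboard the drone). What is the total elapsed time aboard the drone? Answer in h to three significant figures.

τ = 65.4 h

Leg 1: γ = 3.152; τ_1 = 39.67/3.152 = 12.59 h.
Leg 2: γ = 1/√(1 − 0.538²) = 1/√0.7106 = 1.186; τ_2 = 19.96/1.186 = 16.83 h.
Leg 3: 35.95 h is already measured aboard the drone.
Total: 12.59 + 16.83 + 35.95 h.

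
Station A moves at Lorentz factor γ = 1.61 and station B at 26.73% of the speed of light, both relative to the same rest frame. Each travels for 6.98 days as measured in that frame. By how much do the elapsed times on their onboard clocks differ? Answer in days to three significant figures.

A: γ = 1.61; τ_A = 6.98/1.610 = 4.335 days.
B: β = 0.2673; γ = 1/√(1 − 0.2673²) = 1/√0.9286 = 1.038; τ_B = 6.98/1.038 = 6.726 days.

|τ_A − τ_B| = 2.39 days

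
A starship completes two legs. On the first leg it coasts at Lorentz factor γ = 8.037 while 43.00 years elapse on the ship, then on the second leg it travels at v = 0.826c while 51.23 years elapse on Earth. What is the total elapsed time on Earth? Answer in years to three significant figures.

Δt = 397 years

Leg 1: γ = 8.037; Δt_1 = 8.037 × 43.00 = 345.6 years.
Leg 2: 51.23 years is already measured on Earth.
Total: 345.6 + 51.23 years.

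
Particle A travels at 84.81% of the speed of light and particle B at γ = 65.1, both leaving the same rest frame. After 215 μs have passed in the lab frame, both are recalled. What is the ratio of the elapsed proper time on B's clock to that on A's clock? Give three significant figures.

τ_B/τ_A = 0.0290

A: β = 0.8481; γ = 1/√(1 − 0.8481²) = 1/√0.2807 = 1.887. B: γ = 65.1.
τ_A/τ_B = γ_B/γ_A = 65.10/1.887 = 34.49, so τ_B/τ_A = 0.02899.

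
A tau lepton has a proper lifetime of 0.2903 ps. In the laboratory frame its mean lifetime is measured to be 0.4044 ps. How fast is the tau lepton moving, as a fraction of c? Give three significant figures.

v = 0.696c

γ = Δt/τ₀ = 0.4044/0.2903 = 1.393
β = √(1 − 1/γ²) = √(1 − 0.5153) = √0.4847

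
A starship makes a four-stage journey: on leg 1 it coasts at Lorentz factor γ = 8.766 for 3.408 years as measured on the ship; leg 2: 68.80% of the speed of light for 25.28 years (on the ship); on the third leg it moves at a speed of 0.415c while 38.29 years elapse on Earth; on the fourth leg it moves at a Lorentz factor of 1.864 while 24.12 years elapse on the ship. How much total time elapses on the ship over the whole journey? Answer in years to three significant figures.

τ = 87.6 years

Leg 1: 3.408 years is already measured on the ship.
Leg 2: 25.28 years is already measured on the ship.
Leg 3: γ = 1/√(1 − 0.415²) = 1/√0.8278 = 1.099; τ_3 = 38.29/1.099 = 34.84 years.
Leg 4: 24.12 years is already measured on the ship.
Total: 3.408 + 25.28 + 34.84 + 24.12 years.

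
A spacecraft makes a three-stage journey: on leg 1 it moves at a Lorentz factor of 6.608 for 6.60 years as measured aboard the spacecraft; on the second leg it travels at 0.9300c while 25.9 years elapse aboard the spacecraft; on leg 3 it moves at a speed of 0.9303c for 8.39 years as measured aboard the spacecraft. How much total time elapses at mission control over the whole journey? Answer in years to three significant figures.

Leg 1: γ = 6.608; Δt_1 = 6.608 × 6.60 = 43.61 years.
Leg 2: γ = 1/√(1 − 0.9300²) = 1/√0.1351 = 2.721; Δt_2 = 2.721 × 25.9 = 70.46 years.
Leg 3: γ = 1/√(1 − 0.9303²) = 1/√0.1345 = 2.726; Δt_3 = 2.726 × 8.39 = 22.87 years.
Total: 43.61 + 70.46 + 22.87 years.

Δt = 137 years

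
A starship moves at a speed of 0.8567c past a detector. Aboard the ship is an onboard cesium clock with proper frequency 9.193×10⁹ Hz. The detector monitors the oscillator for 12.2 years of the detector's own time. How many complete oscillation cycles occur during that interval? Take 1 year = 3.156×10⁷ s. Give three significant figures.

N = 1.83×10¹⁸

γ = 1/√(1 − 0.8567²) = 1/√0.2661 = 1.939
During 12.2 years of lab time, the oscillator's proper time advances by τ = Δt/γ = 12.2/1.939 = 6.293 years = 1.986×10⁸ s.
N = f × τ = 9.193×10⁹ × 1.986×10⁸ = 1.826×10¹⁸.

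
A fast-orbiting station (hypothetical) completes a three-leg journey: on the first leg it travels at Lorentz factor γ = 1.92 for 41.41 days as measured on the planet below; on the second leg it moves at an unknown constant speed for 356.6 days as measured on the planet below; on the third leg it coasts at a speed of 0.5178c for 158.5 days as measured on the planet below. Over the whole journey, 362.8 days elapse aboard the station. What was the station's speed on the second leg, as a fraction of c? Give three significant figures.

Leg 1: γ = 1.92; τ_1 = 41.41/1.920 = 21.57 days.
Leg 2: speed unknown; τ_2 = 356.6/γ_2.
Leg 3: γ = 1/√(1 − 0.5178²) = 1/√0.7319 = 1.169; τ_3 = 158.5/1.169 = 135.6 days.
Total proper time: 21.57 + τ_2 + 135.6 = 362.8, so τ_2 = 362.8 − 157.2 = 205.6 days.
γ_2 = 356.6/205.6 = 1.734; β = √(1 − 1/γ²) = √0.6675.

β = 0.817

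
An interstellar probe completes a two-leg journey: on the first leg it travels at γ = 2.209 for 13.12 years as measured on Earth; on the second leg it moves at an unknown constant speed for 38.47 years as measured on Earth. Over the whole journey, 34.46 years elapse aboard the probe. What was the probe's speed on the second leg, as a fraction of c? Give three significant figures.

β = 0.671

Leg 1: γ = 2.209; τ_1 = 13.12/2.209 = 5.939 years.
Leg 2: speed unknown; τ_2 = 38.47/γ_2.
Total proper time: 5.939 + τ_2 = 34.46, so τ_2 = 34.46 − 5.939 = 28.52 years.
γ_2 = 38.47/28.52 = 1.349; β = √(1 − 1/γ²) = √0.4504.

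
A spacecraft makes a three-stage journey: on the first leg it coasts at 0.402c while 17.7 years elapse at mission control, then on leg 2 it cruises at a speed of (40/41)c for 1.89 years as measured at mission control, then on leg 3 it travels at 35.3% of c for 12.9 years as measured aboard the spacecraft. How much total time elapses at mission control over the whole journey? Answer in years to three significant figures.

Leg 1: 17.7 years is already measured at mission control.
Leg 2: 1.89 years is already measured at mission control.
Leg 3: β = 0.353; γ = 1/√(1 − 0.353²) = 1/√0.8754 = 1.069; Δt_3 = 1.069 × 12.9 = 13.79 years.
Total: 17.70 + 1.890 + 13.79 years.

Δt = 33.4 years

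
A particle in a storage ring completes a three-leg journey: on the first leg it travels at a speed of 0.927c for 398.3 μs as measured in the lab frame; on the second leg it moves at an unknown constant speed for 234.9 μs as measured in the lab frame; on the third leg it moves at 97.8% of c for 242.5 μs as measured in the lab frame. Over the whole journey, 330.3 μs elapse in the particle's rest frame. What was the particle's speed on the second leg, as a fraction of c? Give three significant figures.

β = 0.832

Leg 1: γ = 1/√(1 − 0.927²) = 1/√0.1407 = 2.666; τ_1 = 398.3/2.666 = 149.4 μs.
Leg 2: speed unknown; τ_2 = 234.9/γ_2.
Leg 3: β = 0.978; γ = 1/√(1 − 0.978²) = 1/√0.04352 = 4.794; τ_3 = 242.5/4.794 = 50.59 μs.
Total proper time: 149.4 + τ_2 + 50.59 = 330.3, so τ_2 = 330.3 − 200.0 = 130.3 μs.
γ_2 = 234.9/130.3 = 1.802; β = √(1 − 1/γ²) = √0.6922.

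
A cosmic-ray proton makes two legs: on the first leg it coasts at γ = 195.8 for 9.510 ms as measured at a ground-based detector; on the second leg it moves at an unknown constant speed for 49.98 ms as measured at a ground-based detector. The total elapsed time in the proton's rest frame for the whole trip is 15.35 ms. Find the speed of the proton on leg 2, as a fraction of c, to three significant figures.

β = 0.952

Leg 1: γ = 195.8; τ_1 = 9.510/195.8 = 0.04857 ms.
Leg 2: speed unknown; τ_2 = 49.98/γ_2.
Total proper time: 0.04857 + τ_2 = 15.35, so τ_2 = 15.35 − 0.04857 = 15.30 ms.
γ_2 = 49.98/15.30 = 3.266; β = √(1 − 1/γ²) = √0.9063.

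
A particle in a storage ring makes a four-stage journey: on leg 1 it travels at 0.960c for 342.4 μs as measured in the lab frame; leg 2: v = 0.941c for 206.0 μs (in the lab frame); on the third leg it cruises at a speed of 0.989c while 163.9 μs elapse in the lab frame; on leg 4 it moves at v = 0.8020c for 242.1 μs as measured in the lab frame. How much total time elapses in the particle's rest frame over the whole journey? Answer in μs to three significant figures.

Leg 1: γ = 1/√(1 − 0.960²) = 25/7 ≈ 3.571; τ_1 = 342.4/3.571 = 95.87 μs.
Leg 2: γ = 1/√(1 − 0.941²) = 1/√0.1145 = 2.955; τ_2 = 206.0/2.955 = 69.71 μs.
Leg 3: γ = 1/√(1 − 0.989²) = 1/√0.02188 = 6.761; τ_3 = 163.9/6.761 = 24.24 μs.
Leg 4: γ = 1/√(1 − 0.8020²) = 1/√0.3568 = 1.674; τ_4 = 242.1/1.674 = 144.6 μs.
Total: 95.87 + 69.71 + 24.24 + 144.6 μs.

τ = 334 μs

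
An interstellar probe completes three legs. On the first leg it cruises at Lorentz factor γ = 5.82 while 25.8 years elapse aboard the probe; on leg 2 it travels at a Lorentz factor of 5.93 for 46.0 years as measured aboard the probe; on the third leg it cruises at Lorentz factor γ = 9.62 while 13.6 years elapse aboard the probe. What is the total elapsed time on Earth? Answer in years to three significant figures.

Leg 1: γ = 5.82; Δt_1 = 5.820 × 25.8 = 150.2 years.
Leg 2: γ = 5.93; Δt_2 = 5.930 × 46.0 = 272.8 years.
Leg 3: γ = 9.62; Δt_3 = 9.620 × 13.6 = 130.8 years.
Total: 150.2 + 272.8 + 130.8 years.

Δt = 554 years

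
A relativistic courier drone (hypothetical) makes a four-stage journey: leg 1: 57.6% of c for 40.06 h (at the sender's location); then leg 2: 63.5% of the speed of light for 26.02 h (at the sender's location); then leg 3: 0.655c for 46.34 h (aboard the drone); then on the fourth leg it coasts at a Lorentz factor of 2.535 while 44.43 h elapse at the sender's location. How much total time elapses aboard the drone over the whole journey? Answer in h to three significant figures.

Leg 1: β = 0.576; γ = 1/√(1 − 0.576²) = 1/√0.6682 = 1.223; τ_1 = 40.06/1.223 = 32.75 h.
Leg 2: β = 0.635; γ = 1/√(1 − 0.635²) = 1/√0.5968 = 1.294; τ_2 = 26.02/1.294 = 20.10 h.
Leg 3: 46.34 h is already measured aboard the drone.
Leg 4: γ = 2.535; τ_4 = 44.43/2.535 = 17.53 h.
Total: 32.75 + 20.10 + 46.34 + 17.53 h.

τ = 117 h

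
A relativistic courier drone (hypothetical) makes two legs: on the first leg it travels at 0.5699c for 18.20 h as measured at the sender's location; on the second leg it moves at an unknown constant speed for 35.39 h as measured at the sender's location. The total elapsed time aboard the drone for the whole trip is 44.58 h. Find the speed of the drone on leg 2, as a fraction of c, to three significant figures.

Leg 1: γ = 1/√(1 − 0.5699²) = 1/√0.6752 = 1.217; τ_1 = 18.20/1.217 = 14.96 h.
Leg 2: speed unknown; τ_2 = 35.39/γ_2.
Total proper time: 14.96 + τ_2 = 44.58, so τ_2 = 44.58 − 14.96 = 29.62 h.
γ_2 = 35.39/29.62 = 1.195; β = √(1 − 1/γ²) = √0.2993.

β = 0.547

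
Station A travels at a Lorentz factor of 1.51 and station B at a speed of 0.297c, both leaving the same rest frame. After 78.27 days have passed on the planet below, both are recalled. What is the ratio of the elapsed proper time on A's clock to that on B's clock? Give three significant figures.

τ_A/τ_B = 0.694

A: γ = 1.51. B: γ = 1/√(1 − 0.297²) = 1/√0.9118 = 1.047.
τ_A/τ_B = γ_B/γ_A = 1.047/1.510 = 0.6935, so τ_A/τ_B = 0.6935.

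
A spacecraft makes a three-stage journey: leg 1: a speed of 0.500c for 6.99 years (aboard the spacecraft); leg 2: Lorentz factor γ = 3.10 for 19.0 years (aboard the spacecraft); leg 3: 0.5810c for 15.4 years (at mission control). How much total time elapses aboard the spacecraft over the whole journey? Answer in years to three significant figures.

τ = 38.5 years

Leg 1: 6.99 years is already measured aboard the spacecraft.
Leg 2: 19.0 years is already measured aboard the spacecraft.
Leg 3: γ = 1/√(1 − 0.5810²) = 1/√0.6624 = 1.229; τ_3 = 15.4/1.229 = 12.53 years.
Total: 6.990 + 19.00 + 12.53 years.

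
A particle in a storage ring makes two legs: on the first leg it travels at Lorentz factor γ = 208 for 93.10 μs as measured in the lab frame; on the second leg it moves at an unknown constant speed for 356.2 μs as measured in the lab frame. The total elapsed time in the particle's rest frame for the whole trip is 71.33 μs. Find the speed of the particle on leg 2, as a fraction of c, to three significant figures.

Leg 1: γ = 208; τ_1 = 93.10/208.0 = 0.4476 μs.
Leg 2: speed unknown; τ_2 = 356.2/γ_2.
Total proper time: 0.4476 + τ_2 = 71.33, so τ_2 = 71.33 − 0.4476 = 70.88 μs.
γ_2 = 356.2/70.88 = 5.025; β = √(1 − 1/γ²) = √0.9604.

β = 0.980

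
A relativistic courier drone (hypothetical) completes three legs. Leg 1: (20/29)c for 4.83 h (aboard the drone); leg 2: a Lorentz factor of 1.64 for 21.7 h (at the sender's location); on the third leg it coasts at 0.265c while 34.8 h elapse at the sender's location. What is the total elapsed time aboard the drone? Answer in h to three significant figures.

τ = 51.6 h

Leg 1: 4.83 h is already measured aboard the drone.
Leg 2: γ = 1.64; τ_2 = 21.7/1.640 = 13.23 h.
Leg 3: γ = 1/√(1 − 0.265²) = 1/√0.9298 = 1.037; τ_3 = 34.8/1.037 = 33.56 h.
Total: 4.830 + 13.23 + 33.56 h.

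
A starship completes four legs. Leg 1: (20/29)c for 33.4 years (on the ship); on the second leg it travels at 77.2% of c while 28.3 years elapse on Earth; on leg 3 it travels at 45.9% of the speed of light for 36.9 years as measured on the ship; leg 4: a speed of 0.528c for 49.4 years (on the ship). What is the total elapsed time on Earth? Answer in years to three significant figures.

Leg 1: γ = 1/√(1 − (20/29)²) = 29/21 ≈ 1.381; Δt_1 = 1.381 × 33.4 = 46.12 years.
Leg 2: 28.3 years is already measured on Earth.
Leg 3: β = 0.459; γ = 1/√(1 − 0.459²) = 1/√0.7893 = 1.126; Δt_3 = 1.126 × 36.9 = 41.53 years.
Leg 4: γ = 1/√(1 − 0.528²) = 1/√0.7212 = 1.178; Δt_4 = 1.178 × 49.4 = 58.17 years.
Total: 46.12 + 28.30 + 41.53 + 58.17 years.

Δt = 174 years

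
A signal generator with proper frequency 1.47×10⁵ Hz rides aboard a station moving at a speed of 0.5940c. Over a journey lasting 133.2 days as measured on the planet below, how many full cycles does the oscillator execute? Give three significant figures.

N = 1.36×10¹²

γ = 1/√(1 − 0.5940²) = 1/√0.6472 = 1.243
The oscillator's own cycle count is N = f × τ where τ is the proper time aboard the station. τ = Δt/γ = 133.2/1.243 = 107.2 days = 9.258×10⁶ s.
N = 1.47×10⁵ × 9.258×10⁶ = 1.361×10¹².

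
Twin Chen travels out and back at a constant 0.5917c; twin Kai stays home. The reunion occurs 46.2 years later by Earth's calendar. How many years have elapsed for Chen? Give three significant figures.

τ = 37.2 years

γ = 1/√(1 − 0.5917²) = 1/√0.6499 = 1.240
Chen's clock measures proper time along the trip: τ = Δt/γ = 46.2/1.240 years.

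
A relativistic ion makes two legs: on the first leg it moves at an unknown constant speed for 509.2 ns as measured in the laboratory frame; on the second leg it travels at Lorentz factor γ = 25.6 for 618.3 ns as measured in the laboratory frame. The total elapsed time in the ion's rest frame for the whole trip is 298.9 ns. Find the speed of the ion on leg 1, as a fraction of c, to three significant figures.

β = 0.842

Leg 1: speed unknown; τ_1 = 509.2/γ_1.
Leg 2: γ = 25.6; τ_2 = 618.3/25.60 = 24.15 ns.
Total proper time: τ_1 + 24.15 = 298.9, so τ_1 = 298.9 − 24.15 = 274.7 ns.
γ_1 = 509.2/274.7 = 1.853; β = √(1 − 1/γ²) = √0.7089.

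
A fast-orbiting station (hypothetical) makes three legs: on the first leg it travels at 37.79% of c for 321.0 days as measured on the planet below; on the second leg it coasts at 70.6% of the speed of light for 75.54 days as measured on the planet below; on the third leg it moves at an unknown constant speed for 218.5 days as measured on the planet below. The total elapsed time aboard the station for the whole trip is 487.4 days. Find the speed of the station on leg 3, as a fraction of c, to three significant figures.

β = 0.780

Leg 1: β = 0.3779; γ = 1/√(1 − 0.3779²) = 1/√0.8572 = 1.080; τ_1 = 321.0/1.080 = 297.2 days.
Leg 2: β = 0.706; γ = 1/√(1 − 0.706²) = 1/√0.5016 = 1.412; τ_2 = 75.54/1.412 = 53.50 days.
Leg 3: speed unknown; τ_3 = 218.5/γ_3.
Total proper time: 297.2 + 53.50 + τ_3 = 487.4, so τ_3 = 487.4 − 350.7 = 136.7 days.
γ_3 = 218.5/136.7 = 1.598; β = √(1 − 1/γ²) = √0.6086.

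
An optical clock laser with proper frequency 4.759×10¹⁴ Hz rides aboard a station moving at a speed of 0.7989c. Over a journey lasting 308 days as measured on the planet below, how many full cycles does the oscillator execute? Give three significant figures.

γ = 1/√(1 − 0.7989²) = 1/√0.3618 = 1.663
The oscillator's own cycle count is N = f × τ where τ is the proper time aboard the station. τ = Δt/γ = 308/1.663 = 185.3 days = 1.601×10⁷ s.
N = 4.759×10¹⁴ × 1.601×10⁷ = 7.617×10²¹.

N = 7.62×10²¹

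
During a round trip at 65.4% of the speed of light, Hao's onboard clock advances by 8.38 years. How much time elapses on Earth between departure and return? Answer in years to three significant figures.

Δt = 11.1 years

β = 0.654; γ = 1/√(1 − 0.654²) = 1/√0.5723 = 1.322
Earth-frame duration is the dilated interval: Δt = γτ = 1.322 × 8.38 years.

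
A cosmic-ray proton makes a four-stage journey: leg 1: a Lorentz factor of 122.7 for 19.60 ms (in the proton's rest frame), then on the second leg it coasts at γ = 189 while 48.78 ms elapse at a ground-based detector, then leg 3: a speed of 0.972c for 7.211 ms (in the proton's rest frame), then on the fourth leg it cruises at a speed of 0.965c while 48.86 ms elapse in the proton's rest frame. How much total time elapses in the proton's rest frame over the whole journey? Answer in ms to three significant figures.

τ = 75.9 ms

Leg 1: 19.60 ms is already measured in the proton's rest frame.
Leg 2: γ = 189; τ_2 = 48.78/189.0 = 0.2581 ms.
Leg 3: 7.211 ms is already measured in the proton's rest frame.
Leg 4: 48.86 ms is already measured in the proton's rest frame.
Total: 19.60 + 0.2581 + 7.211 + 48.86 ms.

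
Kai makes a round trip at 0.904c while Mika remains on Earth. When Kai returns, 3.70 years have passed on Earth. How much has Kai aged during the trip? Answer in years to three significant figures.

τ = 1.58 years

γ = 1/√(1 − 0.904²) = 1/√0.1828 = 2.339
Kai's clock measures proper time along the trip: τ = Δt/γ = 3.70/2.339 years.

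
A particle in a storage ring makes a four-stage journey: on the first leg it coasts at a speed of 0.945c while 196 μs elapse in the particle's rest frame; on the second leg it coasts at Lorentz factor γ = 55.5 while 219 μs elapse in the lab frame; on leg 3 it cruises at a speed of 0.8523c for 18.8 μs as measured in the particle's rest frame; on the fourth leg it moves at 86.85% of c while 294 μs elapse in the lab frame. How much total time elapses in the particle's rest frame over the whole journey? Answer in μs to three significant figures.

τ = 364 μs

Leg 1: 196 μs is already measured in the particle's rest frame.
Leg 2: γ = 55.5; τ_2 = 219/55.50 = 3.946 μs.
Leg 3: 18.8 μs is already measured in the particle's rest frame.
Leg 4: β = 0.8685; γ = 1/√(1 − 0.8685²) = 1/√0.2457 = 2.017; τ_4 = 294/2.017 = 145.7 μs.
Total: 196.0 + 3.946 + 18.80 + 145.7 μs.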